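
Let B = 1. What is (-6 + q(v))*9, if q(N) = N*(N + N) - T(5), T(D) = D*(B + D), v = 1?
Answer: -306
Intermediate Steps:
T(D) = D*(1 + D)
q(N) = -30 + 2*N**2 (q(N) = N*(N + N) - 5*(1 + 5) = N*(2*N) - 5*6 = 2*N**2 - 1*30 = 2*N**2 - 30 = -30 + 2*N**2)
(-6 + q(v))*9 = (-6 + (-30 + 2*1**2))*9 = (-6 + (-30 + 2*1))*9 = (-6 + (-30 + 2))*9 = (-6 - 28)*9 = -34*9 = -306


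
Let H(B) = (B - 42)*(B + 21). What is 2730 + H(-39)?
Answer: 4188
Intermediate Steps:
H(B) = (-42 + B)*(21 + B)
2730 + H(-39) = 2730 + (-882 + (-39)² - 21*(-39)) = 2730 + (-882 + 1521 + 819) = 2730 + 1458 = 4188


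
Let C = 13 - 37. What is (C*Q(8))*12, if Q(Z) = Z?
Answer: -2304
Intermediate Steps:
C = -24
(C*Q(8))*12 = -24*8*12 = -192*12 = -2304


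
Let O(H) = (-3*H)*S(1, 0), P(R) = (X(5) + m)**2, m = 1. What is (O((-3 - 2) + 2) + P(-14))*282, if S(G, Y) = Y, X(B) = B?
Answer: 10152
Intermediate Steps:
P(R) = 36 (P(R) = (5 + 1)**2 = 6**2 = 36)
O(H) = 0 (O(H) = -3*H*0 = 0)
(O((-3 - 2) + 2) + P(-14))*282 = (0 + 36)*282 = 36*282 = 10152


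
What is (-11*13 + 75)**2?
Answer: 4624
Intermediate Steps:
(-11*13 + 75)**2 = (-143 + 75)**2 = (-68)**2 = 4624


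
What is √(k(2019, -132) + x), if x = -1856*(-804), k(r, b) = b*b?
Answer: 4*√94353 ≈ 1228.7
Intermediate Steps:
k(r, b) = b²
x = 1492224
√(k(2019, -132) + x) = √((-132)² + 1492224) = √(17424 + 1492224) = √1509648 = 4*√94353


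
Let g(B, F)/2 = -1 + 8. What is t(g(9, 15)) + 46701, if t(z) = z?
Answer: 46715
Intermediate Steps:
g(B, F) = 14 (g(B, F) = 2*(-1 + 8) = 2*7 = 14)
t(g(9, 15)) + 46701 = 14 + 46701 = 46715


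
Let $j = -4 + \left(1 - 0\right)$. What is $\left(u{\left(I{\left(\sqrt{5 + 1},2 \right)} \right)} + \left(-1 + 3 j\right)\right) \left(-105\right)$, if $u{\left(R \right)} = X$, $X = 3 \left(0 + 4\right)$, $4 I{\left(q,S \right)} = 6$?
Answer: $-210$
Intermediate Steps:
$I{\left(q,S \right)} = \frac{3}{2}$ ($I{\left(q,S \right)} = \frac{1}{4} \cdot 6 = \frac{3}{2}$)
$j = -3$ ($j = -4 + \left(1 + 0\right) = -4 + 1 = -3$)
$X = 12$ ($X = 3 \cdot 4 = 12$)
$u{\left(R \right)} = 12$
$\left(u{\left(I{\left(\sqrt{5 + 1},2 \right)} \right)} + \left(-1 + 3 j\right)\right) \left(-105\right) = \left(12 + \left(-1 + 3 \left(-3\right)\right)\right) \left(-105\right) = \left(12 - 10\right) \left(-105\right) = 2 \left(-105\right) = -210$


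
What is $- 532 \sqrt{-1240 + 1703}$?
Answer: $- 532 \sqrt{463} \approx -11447.0$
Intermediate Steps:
$- 532 \sqrt{-1240 + 1703} = - 532 \sqrt{463}$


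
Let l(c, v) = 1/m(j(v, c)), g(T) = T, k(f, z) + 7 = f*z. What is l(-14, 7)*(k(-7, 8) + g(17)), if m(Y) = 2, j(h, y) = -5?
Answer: -23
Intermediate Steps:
k(f, z) = -7 + f*z
l(c, v) = ½ (l(c, v) = 1/2 = ½)
l(-14, 7)*(k(-7, 8) + g(17)) = ((-7 - 7*8) + 17)/2 = ((-7 - 56) + 17)/2 = (-63 + 17)/2 = (½)*(-46) = -23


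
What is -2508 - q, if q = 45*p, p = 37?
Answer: -4173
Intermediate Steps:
q = 1665 (q = 45*37 = 1665)
-2508 - q = -2508 - 1*1665 = -2508 - 1665 = -4173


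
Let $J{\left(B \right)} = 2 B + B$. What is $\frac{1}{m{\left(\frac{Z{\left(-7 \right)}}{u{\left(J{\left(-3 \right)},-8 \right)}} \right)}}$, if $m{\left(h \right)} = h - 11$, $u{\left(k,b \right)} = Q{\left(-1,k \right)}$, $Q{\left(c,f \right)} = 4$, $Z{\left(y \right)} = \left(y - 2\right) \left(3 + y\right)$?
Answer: $- \frac{1}{2} \approx -0.5$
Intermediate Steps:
$Z{\left(y \right)} = \left(-2 + y\right) \left(3 + y\right)$
$J{\left(B \right)} = 3 B$
$u{\left(k,b \right)} = 4$
$m{\left(h \right)} = -11 + h$
$\frac{1}{m{\left(\frac{Z{\left(-7 \right)}}{u{\left(J{\left(-3 \right)},-8 \right)}} \right)}} = \frac{1}{-11 + \frac{-6 - 7 + \left(-7\right)^{2}}{4}} = \frac{1}{-11 + \left(-6 - 7 + 49\right) \frac{1}{4}} = \frac{1}{-11 + 36 \cdot \frac{1}{4}} = \frac{1}{-11 + 9} = \frac{1}{-2} = - \frac{1}{2}$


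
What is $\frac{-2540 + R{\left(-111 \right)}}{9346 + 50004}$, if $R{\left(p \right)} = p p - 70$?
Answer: $\frac{9711}{59350} \approx 0.16362$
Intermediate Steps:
$R{\left(p \right)} = -70 + p^{2}$ ($R{\left(p \right)} = p^{2} - 70 = -70 + p^{2}$)
$\frac{-2540 + R{\left(-111 \right)}}{9346 + 50004} = \frac{-2540 - \left(70 - \left(-111\right)^{2}\right)}{9346 + 50004} = \frac{-2540 + \left(-70 + 12321\right)}{59350} = \left(-2540 + 12251\right) \frac{1}{59350} = 9711 \cdot \frac{1}{59350} = \frac{9711}{59350}$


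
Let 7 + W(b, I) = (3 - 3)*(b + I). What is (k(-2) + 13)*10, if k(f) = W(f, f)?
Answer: 60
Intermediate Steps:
W(b, I) = -7 (W(b, I) = -7 + (3 - 3)*(b + I) = -7 + 0*(I + b) = -7 + 0 = -7)
k(f) = -7
(k(-2) + 13)*10 = (-7 + 13)*10 = 6*10 = 60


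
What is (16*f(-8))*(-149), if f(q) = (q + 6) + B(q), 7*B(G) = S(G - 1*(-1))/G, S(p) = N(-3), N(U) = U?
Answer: 32482/7 ≈ 4640.3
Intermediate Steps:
S(p) = -3
B(G) = -3/(7*G) (B(G) = (-3/G)/7 = -3/(7*G))
f(q) = 6 + q - 3/(7*q) (f(q) = (q + 6) - 3/(7*q) = (6 + q) - 3/(7*q) = 6 + q - 3/(7*q))
(16*f(-8))*(-149) = (16*(6 - 8 - 3/7/(-8)))*(-149) = (16*(6 - 8 - 3/7*(-⅛)))*(-149) = (16*(6 - 8 + 3/56))*(-149) = (16*(-109/56))*(-149) = -218/7*(-149) = 32482/7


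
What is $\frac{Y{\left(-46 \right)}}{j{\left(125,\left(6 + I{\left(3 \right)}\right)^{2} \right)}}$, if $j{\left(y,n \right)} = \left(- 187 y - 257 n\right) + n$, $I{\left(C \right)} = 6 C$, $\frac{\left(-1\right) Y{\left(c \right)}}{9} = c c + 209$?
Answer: $\frac{20925}{170831} \approx 0.12249$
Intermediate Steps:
$Y{\left(c \right)} = -1881 - 9 c^{2}$ ($Y{\left(c \right)} = - 9 \left(c c + 209\right) = - 9 \left(c^{2} + 209\right) = - 9 \left(209 + c^{2}\right) = -1881 - 9 c^{2}$)
$j{\left(y,n \right)} = - 256 n - 187 y$ ($j{\left(y,n \right)} = \left(- 257 n - 187 y\right) + n = - 256 n - 187 y$)
$\frac{Y{\left(-46 \right)}}{j{\left(125,\left(6 + I{\left(3 \right)}\right)^{2} \right)}} = \frac{-1881 - 9 \left(-46\right)^{2}}{- 256 \left(6 + 6 \cdot 3\right)^{2} - 23375} = \frac{-1881 - 19044}{- 256 \left(6 + 18\right)^{2} - 23375} = \frac{-1881 - 19044}{- 256 \cdot 24^{2} - 23375} = - \frac{20925}{\left(-256\right) 576 - 23375} = - \frac{20925}{-147456 - 23375} = - \frac{20925}{-170831} = \left(-20925\right) \left(- \frac{1}{170831}\right) = \frac{20925}{170831}$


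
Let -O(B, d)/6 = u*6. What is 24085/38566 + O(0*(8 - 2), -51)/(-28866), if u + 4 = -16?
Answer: 111245015/185541026 ≈ 0.59957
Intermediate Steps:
u = -20 (u = -4 - 16 = -20)
O(B, d) = 720 (O(B, d) = -(-120)*6 = -6*(-120) = 720)
24085/38566 + O(0*(8 - 2), -51)/(-28866) = 24085/38566 + 720/(-28866) = 24085*(1/38566) + 720*(-1/28866) = 24085/38566 - 120/4811 = 111245015/185541026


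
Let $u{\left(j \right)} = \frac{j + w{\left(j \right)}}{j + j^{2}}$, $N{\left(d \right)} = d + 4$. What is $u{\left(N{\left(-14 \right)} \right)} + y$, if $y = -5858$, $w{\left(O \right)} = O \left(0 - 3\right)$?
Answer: $- \frac{52720}{9} \approx -5857.8$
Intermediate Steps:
$w{\left(O \right)} = - 3 O$ ($w{\left(O \right)} = O \left(-3\right) = - 3 O$)
$N{\left(d \right)} = 4 + d$
$u{\left(j \right)} = - \frac{2 j}{j + j^{2}}$ ($u{\left(j \right)} = \frac{j - 3 j}{j + j^{2}} = \frac{\left(-2\right) j}{j + j^{2}} = - \frac{2 j}{j + j^{2}}$)
$u{\left(N{\left(-14 \right)} \right)} + y = - \frac{2}{1 + \left(4 - 14\right)} - 5858 = - \frac{2}{1 - 10} - 5858 = - \frac{2}{-9} - 5858 = \left(-2\right) \left(- \frac{1}{9}\right) - 5858 = \frac{2}{9} - 5858 = - \frac{52720}{9}$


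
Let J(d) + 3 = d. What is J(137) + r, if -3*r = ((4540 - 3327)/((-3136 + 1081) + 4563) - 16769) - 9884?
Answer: 67852727/7524 ≈ 9018.2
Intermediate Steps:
J(d) = -3 + d
r = 66844511/7524 (r = -(((4540 - 3327)/((-3136 + 1081) + 4563) - 16769) - 9884)/3 = -((1213/(-2055 + 4563) - 16769) - 9884)/3 = -((1213/2508 - 16769) - 9884)/3 = -(-42055439/2508 - 9884)/3 = -⅓*(-66844511/2508) = 66844511/7524 ≈ 8884.2)
J(137) + r = (-3 + 137) + 66844511/7524 = 134 + 66844511/7524 = 67852727/7524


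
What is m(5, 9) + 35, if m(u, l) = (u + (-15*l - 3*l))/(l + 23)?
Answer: 963/32 ≈ 30.094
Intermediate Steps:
m(u, l) = (u - 18*l)/(23 + l)
m(5, 9) + 35 = (5 - 18*9)/(23 + 9) + 35 = (5 - 162)/32 + 35 = (1/32)*(-157) + 35 = -157/32 + 35 = 963/32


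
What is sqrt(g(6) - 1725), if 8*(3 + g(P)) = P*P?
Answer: 3*I*sqrt(766)/2 ≈ 41.515*I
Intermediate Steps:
g(P) = -3 + P**2/8 (g(P) = -3 + (P*P)/8 = -3 + P**2/8)
sqrt(g(6) - 1725) = sqrt((-3 + (1/8)*6**2) - 1725) = sqrt((-3 + (1/8)*36) - 1725) = sqrt((-3 + 9/2) - 1725) = sqrt(3/2 - 1725) = sqrt(-3447/2) = 3*I*sqrt(766)/2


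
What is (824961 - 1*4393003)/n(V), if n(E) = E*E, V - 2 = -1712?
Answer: -1784021/1462050 ≈ -1.2202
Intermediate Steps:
V = -1710 (V = 2 - 1712 = -1710)
n(E) = E²
(824961 - 1*4393003)/n(V) = (824961 - 1*4393003)/((-1710)²) = (824961 - 4393003)/2924100 = -3568042*1/2924100 = -1784021/1462050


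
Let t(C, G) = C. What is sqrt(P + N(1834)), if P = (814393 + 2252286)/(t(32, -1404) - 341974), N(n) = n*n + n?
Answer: 3*sqrt(43721658544749038)/341942 ≈ 1834.5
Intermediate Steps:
N(n) = n + n**2 (N(n) = n**2 + n = n + n**2)
P = -3066679/341942 (P = (814393 + 2252286)/(32 - 341974) = 3066679/(-341942) = 3066679*(-1/341942) = -3066679/341942 ≈ -8.9684)
sqrt(P + N(1834)) = sqrt(-3066679/341942 + 1834*(1 + 1834)) = sqrt(-3066679/341942 + 1834*1835) = sqrt(-3066679/341942 + 3365390) = sqrt(1150765120701/341942) = 3*sqrt(43721658544749038)/341942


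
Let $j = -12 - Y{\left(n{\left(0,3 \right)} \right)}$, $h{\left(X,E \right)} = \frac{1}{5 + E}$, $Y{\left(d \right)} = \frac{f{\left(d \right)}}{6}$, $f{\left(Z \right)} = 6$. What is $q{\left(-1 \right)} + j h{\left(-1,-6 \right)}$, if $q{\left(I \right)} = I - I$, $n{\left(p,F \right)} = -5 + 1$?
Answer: $13$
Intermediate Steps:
$n{\left(p,F \right)} = -4$
$Y{\left(d \right)} = 1$ ($Y{\left(d \right)} = \frac{6}{6} = 6 \cdot \frac{1}{6} = 1$)
$q{\left(I \right)} = 0$
$j = -13$ ($j = -12 - 1 = -13$)
$q{\left(-1 \right)} + j h{\left(-1,-6 \right)} = 0 - \frac{13}{5 - 6} = 0 - \frac{13}{-1} = 0 - -13 = 0 + 13 = 13$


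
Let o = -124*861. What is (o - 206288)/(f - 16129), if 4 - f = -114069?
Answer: -78263/24486 ≈ -3.1962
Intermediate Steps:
f = 114073 (f = 4 - 1*(-114069) = 4 + 114069 = 114073)
o = -106764
(o - 206288)/(f - 16129) = (-106764 - 206288)/(114073 - 16129) = -313052/97944 = -313052*1/97944 = -78263/24486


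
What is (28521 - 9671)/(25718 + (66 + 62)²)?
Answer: 9425/21051 ≈ 0.44772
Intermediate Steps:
(28521 - 9671)/(25718 + (66 + 62)²) = 18850/(25718 + 128²) = 18850/(25718 + 16384) = 18850/42102 = 18850*(1/42102) = 9425/21051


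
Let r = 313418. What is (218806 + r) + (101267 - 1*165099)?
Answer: 468392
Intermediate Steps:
(218806 + r) + (101267 - 1*165099) = (218806 + 313418) + (101267 - 1*165099) = 532224 + (101267 - 165099) = 532224 - 63832 = 468392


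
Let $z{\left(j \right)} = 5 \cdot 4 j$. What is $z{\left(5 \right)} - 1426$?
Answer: $-1326$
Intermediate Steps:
$z{\left(j \right)} = 20 j$
$z{\left(5 \right)} - 1426 = 20 \cdot 5 - 1426 = 100 - 1426 = -1326$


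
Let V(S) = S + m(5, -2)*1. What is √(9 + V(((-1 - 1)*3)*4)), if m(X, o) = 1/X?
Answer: I*√370/5 ≈ 3.8471*I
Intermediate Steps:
V(S) = ⅕ + S (V(S) = S + 1/5 = S + (⅕)*1 = S + ⅕ = ⅕ + S)
√(9 + V(((-1 - 1)*3)*4)) = √(9 + (⅕ + ((-1 - 1)*3)*4)) = √(9 + (⅕ - 2*3*4)) = √(9 + (⅕ - 6*4)) = √(9 + (⅕ - 24)) = √(9 - 119/5) = √(-74/5) = I*√370/5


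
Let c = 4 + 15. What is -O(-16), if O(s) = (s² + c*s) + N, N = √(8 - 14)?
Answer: 48 - I*√6 ≈ 48.0 - 2.4495*I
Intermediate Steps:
N = I*√6 (N = √(-6) = I*√6 ≈ 2.4495*I)
c = 19
O(s) = s² + 19*s + I*√6 (O(s) = (s² + 19*s) + I*√6 = s² + 19*s + I*√6)
-O(-16) = -((-16)² + 19*(-16) + I*√6) = -(256 - 304 + I*√6) = -(-48 + I*√6) = 48 - I*√6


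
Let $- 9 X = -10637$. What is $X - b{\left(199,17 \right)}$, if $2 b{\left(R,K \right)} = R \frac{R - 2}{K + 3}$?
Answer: $\frac{72653}{360} \approx 201.81$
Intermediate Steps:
$X = \frac{10637}{9}$ ($X = \left(- \frac{1}{9}\right) \left(-10637\right) = \frac{10637}{9} \approx 1181.9$)
$b{\left(R,K \right)} = \frac{R \left(-2 + R\right)}{2 \left(3 + K\right)}$ ($b{\left(R,K \right)} = \frac{R \frac{R - 2}{K + 3}}{2} = \frac{R \frac{-2 + R}{3 + K}}{2} = \frac{R \frac{1}{3 + K} \left(-2 + R\right)}{2} = \frac{R \left(-2 + R\right)}{2 \left(3 + K\right)}$)
$X - b{\left(199,17 \right)} = \frac{10637}{9} - \frac{1}{2} \cdot 199 \frac{1}{3 + 17} \left(-2 + 199\right) = \frac{10637}{9} - \frac{1}{2} \cdot 199 \cdot \frac{1}{20} \cdot 197 = \frac{10637}{9} - \frac{39203}{40} = \frac{72653}{360}$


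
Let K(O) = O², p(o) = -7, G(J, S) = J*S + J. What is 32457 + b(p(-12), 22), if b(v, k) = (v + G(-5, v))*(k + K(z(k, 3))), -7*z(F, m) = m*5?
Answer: 1620362/49 ≈ 33069.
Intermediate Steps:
G(J, S) = J + J*S
z(F, m) = -5*m/7 (z(F, m) = -m*5/7 = -5*m/7)
b(v, k) = (-5 - 4*v)*(225/49 + k) (b(v, k) = (v - 5*(1 + v))*(k + (-5/7*3)²) = (v + (-5 - 5*v))*(k + (-15/7)²) = (-5 - 4*v)*(k + 225/49) = (-5 - 4*v)*(225/49 + k))
32457 + b(p(-12), 22) = 32457 + (-1125/49 - 5*22 - 900/49*(-7) - 4*22*(-7)) = 32457 + (-1125/49 - 110 + 900/7 + 616) = 32457 + 29969/49 = 1620362/49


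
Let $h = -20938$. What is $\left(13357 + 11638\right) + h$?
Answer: $4057$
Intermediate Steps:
$\left(13357 + 11638\right) + h = \left(13357 + 11638\right) - 20938 = 24995 - 20938 = 4057$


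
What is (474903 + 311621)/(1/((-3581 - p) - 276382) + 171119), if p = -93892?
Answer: 1925648779/418951098 ≈ 4.5964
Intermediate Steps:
(474903 + 311621)/(1/((-3581 - p) - 276382) + 171119) = (474903 + 311621)/(1/((-3581 - 1*(-93892)) - 276382) + 171119) = 786524/(1/((-3581 + 93892) - 276382) + 171119) = 786524/(1/(90311 - 276382) + 171119) = 786524/(1/(-186071) + 171119) = 786524/(-1/186071 + 171119) = 786524/(31840283448/186071) = 786524*(186071/31840283448) = 1925648779/418951098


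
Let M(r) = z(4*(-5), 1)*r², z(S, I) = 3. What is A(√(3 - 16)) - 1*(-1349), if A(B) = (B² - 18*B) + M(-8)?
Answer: 1528 - 18*I*√13 ≈ 1528.0 - 64.9*I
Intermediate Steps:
M(r) = 3*r²
A(B) = 192 + B² - 18*B (A(B) = (B² - 18*B) + 3*(-8)² = (B² - 18*B) + 3*64 = (B² - 18*B) + 192 = 192 + B² - 18*B)
A(√(3 - 16)) - 1*(-1349) = (192 + (√(3 - 16))² - 18*√(3 - 16)) - 1*(-1349) = (192 + (√(-13))² - 18*I*√13) + 1349 = (192 + (I*√13)² - 18*I*√13) + 1349 = (192 - 13 - 18*I*√13) + 1349 = (179 - 18*I*√13) + 1349 = 1528 - 18*I*√13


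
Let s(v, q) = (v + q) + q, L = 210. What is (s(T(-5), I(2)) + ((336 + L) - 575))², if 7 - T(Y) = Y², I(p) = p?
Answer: 1849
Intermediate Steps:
T(Y) = 7 - Y²
s(v, q) = v + 2*q (s(v, q) = (q + v) + q = v + 2*q)
(s(T(-5), I(2)) + ((336 + L) - 575))² = (((7 - 1*(-5)²) + 2*2) + ((336 + 210) - 575))² = (((7 - 1*25) + 4) + (546 - 575))² = (((7 - 25) + 4) - 29)² = ((-18 + 4) - 29)² = (-14 - 29)² = (-43)² = 1849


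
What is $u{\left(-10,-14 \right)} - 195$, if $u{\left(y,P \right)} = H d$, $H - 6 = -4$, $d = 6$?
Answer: $-183$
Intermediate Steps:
$H = 2$ ($H = 6 - 4 = 2$)
$u{\left(y,P \right)} = 12$ ($u{\left(y,P \right)} = 2 \cdot 6 = 12$)
$u{\left(-10,-14 \right)} - 195 = 12 - 195 = -183$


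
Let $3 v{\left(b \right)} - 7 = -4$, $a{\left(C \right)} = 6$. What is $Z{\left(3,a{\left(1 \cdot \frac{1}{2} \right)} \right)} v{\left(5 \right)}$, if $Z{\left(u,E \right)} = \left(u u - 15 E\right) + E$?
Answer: $-75$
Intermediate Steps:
$v{\left(b \right)} = 1$ ($v{\left(b \right)} = \frac{7}{3} + \frac{1}{3} \left(-4\right) = \frac{7}{3} - \frac{4}{3} = 1$)
$Z{\left(u,E \right)} = u^{2} - 14 E$ ($Z{\left(u,E \right)} = \left(u^{2} - 15 E\right) + E = u^{2} - 14 E$)
$Z{\left(3,a{\left(1 \cdot \frac{1}{2} \right)} \right)} v{\left(5 \right)} = \left(3^{2} - 84\right) 1 = \left(9 - 84\right) 1 = \left(-75\right) 1 = -75$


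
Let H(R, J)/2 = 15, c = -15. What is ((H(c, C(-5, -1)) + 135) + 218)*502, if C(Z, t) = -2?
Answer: 192266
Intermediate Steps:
H(R, J) = 30 (H(R, J) = 2*15 = 30)
((H(c, C(-5, -1)) + 135) + 218)*502 = ((30 + 135) + 218)*502 = (165 + 218)*502 = 383*502 = 192266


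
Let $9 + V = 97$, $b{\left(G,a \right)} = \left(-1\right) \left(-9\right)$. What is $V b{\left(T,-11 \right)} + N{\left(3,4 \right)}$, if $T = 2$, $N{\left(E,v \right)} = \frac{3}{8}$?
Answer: $\frac{6339}{8} \approx 792.38$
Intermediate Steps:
$N{\left(E,v \right)} = \frac{3}{8}$ ($N{\left(E,v \right)} = 3 \cdot \frac{1}{8} = \frac{3}{8}$)
$b{\left(G,a \right)} = 9$
$V = 88$ ($V = -9 + 97 = 88$)
$V b{\left(T,-11 \right)} + N{\left(3,4 \right)} = 88 \cdot 9 + \frac{3}{8} = 792 + \frac{3}{8} = \frac{6339}{8}$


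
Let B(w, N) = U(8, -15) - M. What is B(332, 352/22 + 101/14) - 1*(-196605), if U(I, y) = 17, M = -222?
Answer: 196844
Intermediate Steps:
B(w, N) = 239 (B(w, N) = 17 - 1*(-222) = 17 + 222 = 239)
B(332, 352/22 + 101/14) - 1*(-196605) = 239 - 1*(-196605) = 239 + 196605 = 196844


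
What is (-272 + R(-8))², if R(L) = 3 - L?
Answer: 68121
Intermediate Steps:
(-272 + R(-8))² = (-272 + (3 - 1*(-8)))² = (-272 + (3 + 8))² = (-272 + 11)² = (-261)² = 68121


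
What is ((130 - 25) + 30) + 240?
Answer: 375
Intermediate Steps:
((130 - 25) + 30) + 240 = (105 + 30) + 240 = 135 + 240 = 375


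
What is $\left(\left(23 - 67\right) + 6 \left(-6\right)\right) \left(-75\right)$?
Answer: $6000$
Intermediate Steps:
$\left(\left(23 - 67\right) + 6 \left(-6\right)\right) \left(-75\right) = \left(-44 - 36\right) \left(-75\right) = \left(-80\right) \left(-75\right) = 6000$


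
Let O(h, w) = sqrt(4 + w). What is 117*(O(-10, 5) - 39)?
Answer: -4212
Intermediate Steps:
117*(O(-10, 5) - 39) = 117*(sqrt(4 + 5) - 39) = 117*(sqrt(9) - 39) = 117*(3 - 39) = 117*(-36) = -4212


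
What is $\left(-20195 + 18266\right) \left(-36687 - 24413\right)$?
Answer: $117861900$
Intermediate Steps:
$\left(-20195 + 18266\right) \left(-36687 - 24413\right) = - 1929 \left(-36687 - 24413\right) = \left(-1929\right) \left(-61100\right) = 117861900$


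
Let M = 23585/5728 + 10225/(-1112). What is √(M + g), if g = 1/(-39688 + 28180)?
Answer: I*√1665197033569214082/572661096 ≈ 2.2534*I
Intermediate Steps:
g = -1/11508 (g = 1/(-11508) = -1/11508 ≈ -8.6896e-5)
M = -4042785/796192 (M = 23585*(1/5728) + 10225*(-1/1112) = 23585/5728 - 10225/1112 = -4042785/796192 ≈ -5.0777)
√(M + g) = √(-4042785/796192 - 1/11508) = √(-11631291493/2290644384) = I*√1665197033569214082/572661096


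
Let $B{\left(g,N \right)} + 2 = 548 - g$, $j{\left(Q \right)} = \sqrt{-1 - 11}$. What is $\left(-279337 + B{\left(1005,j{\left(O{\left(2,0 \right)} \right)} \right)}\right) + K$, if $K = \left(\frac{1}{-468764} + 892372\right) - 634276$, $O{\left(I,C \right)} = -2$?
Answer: $- \frac{10172178801}{468764} \approx -21700.0$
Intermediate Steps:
$j{\left(Q \right)} = 2 i \sqrt{3}$ ($j{\left(Q \right)} = \sqrt{-12} = 2 i \sqrt{3}$)
$K = \frac{120986113343}{468764}$ ($K = \left(- \frac{1}{468764} + 892372\right) - 634276 = \frac{418311868207}{468764} - 634276 = \frac{120986113343}{468764} \approx 2.581 \cdot 10^{5}$)
$B{\left(g,N \right)} = 546 - g$ ($B{\left(g,N \right)} = -2 - \left(-548 + g\right) = 546 - g$)
$\left(-279337 + B{\left(1005,j{\left(O{\left(2,0 \right)} \right)} \right)}\right) + K = \left(-279337 + \left(546 - 1005\right)\right) + \frac{120986113343}{468764} = \left(-279337 - 459\right) + \frac{120986113343}{468764} = -279796 + \frac{120986113343}{468764} = - \frac{10172178801}{468764}$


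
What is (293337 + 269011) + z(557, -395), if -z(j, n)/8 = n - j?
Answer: 569964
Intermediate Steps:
z(j, n) = -8*n + 8*j (z(j, n) = -8*(n - j) = -8*n + 8*j)
(293337 + 269011) + z(557, -395) = (293337 + 269011) + (-8*(-395) + 8*557) = 562348 + (3160 + 4456) = 562348 + 7616 = 569964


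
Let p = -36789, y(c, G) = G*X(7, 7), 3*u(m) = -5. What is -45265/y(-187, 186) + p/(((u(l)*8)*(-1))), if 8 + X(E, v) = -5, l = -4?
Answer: -132528403/48360 ≈ -2740.5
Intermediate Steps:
u(m) = -5/3 (u(m) = (⅓)*(-5) = -5/3)
X(E, v) = -13 (X(E, v) = -8 - 5 = -13)
y(c, G) = -13*G (y(c, G) = G*(-13) = -13*G)
-45265/y(-187, 186) + p/(((u(l)*8)*(-1))) = -45265/((-13*186)) - 36789/(-5/3*8*(-1)) = -45265/(-2418) - 36789/((-40/3*(-1))) = -45265*(-1/2418) - 36789/40/3 = 45265/2418 - 36789*3/40 = 45265/2418 - 110367/40 = -132528403/48360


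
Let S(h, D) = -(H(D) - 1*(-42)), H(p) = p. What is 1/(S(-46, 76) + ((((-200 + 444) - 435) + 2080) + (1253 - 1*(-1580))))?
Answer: 1/4604 ≈ 0.00021720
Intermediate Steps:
S(h, D) = -42 - D (S(h, D) = -(D - 1*(-42)) = -(D + 42) = -(42 + D) = -42 - D)
1/(S(-46, 76) + ((((-200 + 444) - 435) + 2080) + (1253 - 1*(-1580)))) = 1/((-42 - 1*76) + ((((-200 + 444) - 435) + 2080) + (1253 - 1*(-1580)))) = 1/((-42 - 76) + (((244 - 435) + 2080) + (1253 + 1580))) = 1/(-118 + ((-191 + 2080) + 2833)) = 1/(-118 + (1889 + 2833)) = 1/(-118 + 4722) = 1/4604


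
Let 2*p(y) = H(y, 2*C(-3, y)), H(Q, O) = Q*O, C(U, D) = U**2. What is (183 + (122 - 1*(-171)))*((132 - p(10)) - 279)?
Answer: -112812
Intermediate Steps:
H(Q, O) = O*Q
p(y) = 9*y (p(y) = ((2*(-3)**2)*y)/2 = ((2*9)*y)/2 = (18*y)/2 = 9*y)
(183 + (122 - 1*(-171)))*((132 - p(10)) - 279) = (183 + (122 - 1*(-171)))*((132 - 9*10) - 279) = (183 + (122 + 171))*((132 - 1*90) - 279) = (183 + 293)*((132 - 90) - 279) = 476*(42 - 279) = 476*(-237) = -112812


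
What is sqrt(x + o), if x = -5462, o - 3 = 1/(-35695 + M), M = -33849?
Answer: I*sqrt(6600433158042)/34772 ≈ 73.885*I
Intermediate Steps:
o = 208631/69544 (o = 3 + 1/(-35695 - 33849) = 3 + 1/(-69544) = 3 - 1/69544 = 208631/69544 ≈ 3.0000)
sqrt(x + o) = sqrt(-5462 + 208631/69544) = sqrt(-379640697/69544) = I*sqrt(6600433158042)/34772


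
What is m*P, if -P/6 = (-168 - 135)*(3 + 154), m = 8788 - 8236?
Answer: 157555152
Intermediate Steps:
m = 552
P = 285426 (P = -6*(-168 - 135)*(3 + 154) = -(-1818)*157 = -6*(-47571) = 285426)
m*P = 552*285426 = 157555152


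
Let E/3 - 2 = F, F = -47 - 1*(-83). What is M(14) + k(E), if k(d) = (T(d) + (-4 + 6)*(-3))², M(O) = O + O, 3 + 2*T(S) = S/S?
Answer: 77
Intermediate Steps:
T(S) = -1 (T(S) = -3/2 + (S/S)/2 = -3/2 + (½)*1 = -3/2 + ½ = -1)
M(O) = 2*O
F = 36 (F = -47 + 83 = 36)
E = 114 (E = 6 + 3*36 = 6 + 108 = 114)
k(d) = 49 (k(d) = (-1 + (-4 + 6)*(-3))² = (-1 + 2*(-3))² = (-1 - 6)² = (-7)² = 49)
M(14) + k(E) = 2*14 + 49 = 28 + 49 = 77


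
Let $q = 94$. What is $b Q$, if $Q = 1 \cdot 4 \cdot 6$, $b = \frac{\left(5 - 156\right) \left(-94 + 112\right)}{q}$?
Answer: $- \frac{32616}{47} \approx -693.96$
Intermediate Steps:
$b = - \frac{1359}{47}$ ($b = \frac{\left(5 - 156\right) \left(-94 + 112\right)}{94} = \left(-151\right) 18 \cdot \frac{1}{94} = \left(-2718\right) \frac{1}{94} = - \frac{1359}{47} \approx -28.915$)
$Q = 24$ ($Q = 4 \cdot 6 = 24$)
$b Q = \left(- \frac{1359}{47}\right) 24 = - \frac{32616}{47}$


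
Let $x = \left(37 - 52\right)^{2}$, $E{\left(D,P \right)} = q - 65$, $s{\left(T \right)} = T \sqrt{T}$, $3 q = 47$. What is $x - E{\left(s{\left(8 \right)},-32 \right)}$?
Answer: $\frac{823}{3} \approx 274.33$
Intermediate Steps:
$q = \frac{47}{3}$ ($q = \frac{1}{3} \cdot 47 = \frac{47}{3} \approx 15.667$)
$s{\left(T \right)} = T^{\frac{3}{2}}$
$E{\left(D,P \right)} = - \frac{148}{3}$ ($E{\left(D,P \right)} = \frac{47}{3} - 65 = - \frac{148}{3}$)
$x = 225$ ($x = \left(-15\right)^{2} = 225$)
$x - E{\left(s{\left(8 \right)},-32 \right)} = 225 - - \frac{148}{3} = 225 + \frac{148}{3} = \frac{823}{3}$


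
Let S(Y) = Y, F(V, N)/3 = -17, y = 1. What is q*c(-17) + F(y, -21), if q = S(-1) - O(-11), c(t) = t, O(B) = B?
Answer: -221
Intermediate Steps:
F(V, N) = -51 (F(V, N) = 3*(-17) = -51)
q = 10 (q = -1 - 1*(-11) = -1 + 11 = 10)
q*c(-17) + F(y, -21) = 10*(-17) - 51 = -170 - 51 = -221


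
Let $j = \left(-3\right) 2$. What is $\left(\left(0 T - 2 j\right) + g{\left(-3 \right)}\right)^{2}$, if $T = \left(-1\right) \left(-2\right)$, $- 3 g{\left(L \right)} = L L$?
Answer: $81$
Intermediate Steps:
$j = -6$
$g{\left(L \right)} = - \frac{L^{2}}{3}$ ($g{\left(L \right)} = - \frac{L L}{3} = - \frac{L^{2}}{3}$)
$T = 2$
$\left(\left(0 T - 2 j\right) + g{\left(-3 \right)}\right)^{2} = \left(\left(0 \cdot 2 - -12\right) - \frac{\left(-3\right)^{2}}{3}\right)^{2} = \left(\left(0 + 12\right) - 3\right)^{2} = \left(12 - 3\right)^{2} = 9^{2} = 81$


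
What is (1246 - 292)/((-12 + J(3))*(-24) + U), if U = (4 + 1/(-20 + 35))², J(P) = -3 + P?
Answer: 214650/68521 ≈ 3.1326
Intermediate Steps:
U = 3721/225 (U = (4 + 1/15)² = (61/15)² = 3721/225 ≈ 16.538)
(1246 - 292)/((-12 + J(3))*(-24) + U) = (1246 - 292)/((-12 + (-3 + 3))*(-24) + 3721/225) = 954/((-12 + 0)*(-24) + 3721/225) = 954/(-12*(-24) + 3721/225) = 954/(288 + 3721/225) = 954/(68521/225) = 954*(225/68521) = 214650/68521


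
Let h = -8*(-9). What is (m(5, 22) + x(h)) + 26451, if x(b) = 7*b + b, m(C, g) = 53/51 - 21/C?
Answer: 6891079/255 ≈ 27024.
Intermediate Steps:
m(C, g) = 53/51 - 21/C (m(C, g) = 53*(1/51) - 21/C = 53/51 - 21/C)
h = 72
x(b) = 8*b
(m(5, 22) + x(h)) + 26451 = ((53/51 - 21/5) + 8*72) + 26451 = ((53/51 - 21*⅕) + 576) + 26451 = ((53/51 - 21/5) + 576) + 26451 = (-806/255 + 576) + 26451 = 146074/255 + 26451 = 6891079/255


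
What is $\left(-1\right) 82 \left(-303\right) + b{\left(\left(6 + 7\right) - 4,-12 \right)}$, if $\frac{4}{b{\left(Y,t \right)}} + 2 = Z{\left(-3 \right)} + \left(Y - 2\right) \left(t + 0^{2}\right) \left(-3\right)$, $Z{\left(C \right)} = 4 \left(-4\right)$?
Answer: $\frac{2906984}{117} \approx 24846.0$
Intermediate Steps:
$Z{\left(C \right)} = -16$
$b{\left(Y,t \right)} = \frac{4}{-18 - 3 t \left(-2 + Y\right)}$ ($b{\left(Y,t \right)} = \frac{4}{-2 + \left(-16 + \left(Y - 2\right) \left(t + 0^{2}\right) \left(-3\right)\right)} = \frac{4}{-2 + \left(-16 + \left(-2 + Y\right) \left(t + 0\right) \left(-3\right)\right)} = \frac{4}{-2 + \left(-16 + \left(-2 + Y\right) t \left(-3\right)\right)} = \frac{4}{-2 + \left(-16 + t \left(-2 + Y\right) \left(-3\right)\right)} = \frac{4}{-2 - \left(16 + 3 t \left(-2 + Y\right)\right)} = \frac{4}{-18 - 3 t \left(-2 + Y\right)}$)
$\left(-1\right) 82 \left(-303\right) + b{\left(\left(6 + 7\right) - 4,-12 \right)} = \left(-1\right) 82 \left(-303\right) - \frac{4}{18 - -72 + 3 \left(\left(6 + 7\right) - 4\right) \left(-12\right)} = \left(-82\right) \left(-303\right) - \frac{4}{18 + 72 + 3 \left(13 - 4\right) \left(-12\right)} = 24846 - \frac{4}{18 + 72 + 3 \cdot 9 \left(-12\right)} = 24846 - \frac{4}{18 + 72 - 324} = 24846 - \frac{4}{-234} = 24846 - - \frac{2}{117} = 24846 + \frac{2}{117} = \frac{2906984}{117}$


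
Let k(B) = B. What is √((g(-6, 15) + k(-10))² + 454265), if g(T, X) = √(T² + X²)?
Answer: √(454626 - 60*√29) ≈ 674.02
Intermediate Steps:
√((g(-6, 15) + k(-10))² + 454265) = √((√((-6)² + 15²) - 10)² + 454265) = √((√(36 + 225) - 10)² + 454265) = √((√261 - 10)² + 454265) = √((3*√29 - 10)² + 454265) = √((-10 + 3*√29)² + 454265) = √(454265 + (-10 + 3*√29)²)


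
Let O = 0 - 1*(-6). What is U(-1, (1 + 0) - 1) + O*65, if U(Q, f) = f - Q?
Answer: 391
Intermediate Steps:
O = 6 (O = 0 + 6 = 6)
U(-1, (1 + 0) - 1) + O*65 = (((1 + 0) - 1) - 1*(-1)) + 6*65 = ((1 - 1) + 1) + 390 = (0 + 1) + 390 = 1 + 390 = 391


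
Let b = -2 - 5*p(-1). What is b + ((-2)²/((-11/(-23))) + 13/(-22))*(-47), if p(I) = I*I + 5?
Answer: -8741/22 ≈ -397.32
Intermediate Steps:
p(I) = 5 + I² (p(I) = I² + 5 = 5 + I²)
b = -32 (b = -2 - 5*(5 + (-1)²) = -2 - 5*(5 + 1) = -2 - 5*6 = -2 - 30 = -32)
b + ((-2)²/((-11/(-23))) + 13/(-22))*(-47) = -32 + ((-2)²/((-11/(-23))) + 13/(-22))*(-47) = -32 + (4/((-11*(-1/23))) + 13*(-1/22))*(-47) = -32 + (4/(11/23) - 13/22)*(-47) = -32 + (4*(23/11) - 13/22)*(-47) = -32 + (92/11 - 13/22)*(-47) = -32 + (171/22)*(-47) = -32 - 8037/22 = -8741/22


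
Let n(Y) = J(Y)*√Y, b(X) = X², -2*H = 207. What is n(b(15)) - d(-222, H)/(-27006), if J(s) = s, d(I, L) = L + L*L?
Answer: 121541145/36008 ≈ 3375.4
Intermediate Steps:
H = -207/2 (H = -½*207 = -207/2 ≈ -103.50)
d(I, L) = L + L²
n(Y) = Y^(3/2) (n(Y) = Y*√Y = Y^(3/2))
n(b(15)) - d(-222, H)/(-27006) = (15²)^(3/2) - (-207*(1 - 207/2)/2)/(-27006) = 225^(3/2) - (-207/2*(-205/2))*(-1)/27006 = 3375 - 42435*(-1)/(4*27006) = 3375 - 1*(-14145/36008) = 3375 + 14145/36008 = 121541145/36008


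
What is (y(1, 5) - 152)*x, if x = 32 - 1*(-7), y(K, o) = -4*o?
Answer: -6708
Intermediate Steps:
x = 39 (x = 32 + 7 = 39)
(y(1, 5) - 152)*x = (-4*5 - 152)*39 = (-20 - 152)*39 = -172*39 = -6708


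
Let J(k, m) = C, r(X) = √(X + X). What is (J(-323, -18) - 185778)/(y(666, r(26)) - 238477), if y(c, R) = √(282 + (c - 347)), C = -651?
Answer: 14819676211/18957092976 + 62143*√601/18957092976 ≈ 0.78183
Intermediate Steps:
r(X) = √2*√X (r(X) = √(2*X) = √2*√X)
J(k, m) = -651
y(c, R) = √(-65 + c) (y(c, R) = √(282 + (-347 + c)) = √(-65 + c))
(J(-323, -18) - 185778)/(y(666, r(26)) - 238477) = (-651 - 185778)/(√(-65 + 666) - 238477) = -186429/(√601 - 238477) = -186429/(-238477 + √601)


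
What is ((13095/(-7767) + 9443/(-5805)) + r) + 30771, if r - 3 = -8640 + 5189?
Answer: 136863847361/5009715 ≈ 27320.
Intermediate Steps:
r = -3448 (r = 3 + (-8640 + 5189) = 3 - 3451 = -3448)
((13095/(-7767) + 9443/(-5805)) + r) + 30771 = ((13095/(-7767) + 9443/(-5805)) - 3448) + 30771 = ((13095*(-1/7767) + 9443*(-1/5805)) - 3448) + 30771 = ((-1455/863 - 9443/5805) - 3448) + 30771 = (-16595584/5009715 - 3448) + 30771 = -17290092904/5009715 + 30771 = 136863847361/5009715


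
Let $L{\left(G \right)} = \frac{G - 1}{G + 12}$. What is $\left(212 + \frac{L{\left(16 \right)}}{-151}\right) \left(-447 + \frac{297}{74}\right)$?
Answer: $- \frac{4197471243}{44696} \approx -93912.0$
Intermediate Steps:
$L{\left(G \right)} = \frac{-1 + G}{12 + G}$
$\left(212 + \frac{L{\left(16 \right)}}{-151}\right) \left(-447 + \frac{297}{74}\right) = \left(212 + \frac{\frac{1}{12 + 16} \left(-1 + 16\right)}{-151}\right) \left(-447 + \frac{297}{74}\right) = \left(212 + \frac{1}{28} \cdot 15 \left(- \frac{1}{151}\right)\right) \left(-447 + 297 \cdot \frac{1}{74}\right) = \left(212 + \frac{1}{28} \cdot 15 \left(- \frac{1}{151}\right)\right) \left(-447 + \frac{297}{74}\right) = \left(212 + \frac{15}{28} \left(- \frac{1}{151}\right)\right) \left(- \frac{32781}{74}\right) = \left(212 - \frac{15}{4228}\right) \left(- \frac{32781}{74}\right) = \frac{896321}{4228} \left(- \frac{32781}{74}\right) = - \frac{4197471243}{44696}$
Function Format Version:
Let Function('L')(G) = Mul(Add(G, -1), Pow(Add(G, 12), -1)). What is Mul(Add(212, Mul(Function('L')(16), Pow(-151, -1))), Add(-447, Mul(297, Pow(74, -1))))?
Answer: Rational(-4197471243, 44696) ≈ -93912.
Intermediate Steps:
Function('L')(G) = Mul(Pow(Add(12, G), -1), Add(-1, G)) (Function('L')(G) = Mul(Add(-1, G), Pow(Add(12, G), -1)) = Mul(Pow(Add(12, G), -1), Add(-1, G)))
Mul(Add(212, Mul(Function('L')(16), Pow(-151, -1))), Add(-447, Mul(297, Pow(74, -1)))) = Mul(Add(212, Mul(Mul(Pow(Add(12, 16), -1), Add(-1, 16)), Pow(-151, -1))), Add(-447, Mul(297, Pow(74, -1)))) = Mul(Add(212, Mul(Mul(Pow(28, -1), 15), Rational(-1, 151))), Add(-447, Mul(297, Rational(1, 74)))) = Mul(Add(212, Mul(Mul(Rational(1, 28), 15), Rational(-1, 151))), Add(-447, Rational(297, 74))) = Mul(Add(212, Mul(Rational(15, 28), Rational(-1, 151))), Rational(-32781, 74)) = Mul(Add(212, Rational(-15, 4228)), Rational(-32781, 74)) = Mul(Rational(896321, 4228), Rational(-32781, 74)) = Rational(-4197471243, 44696)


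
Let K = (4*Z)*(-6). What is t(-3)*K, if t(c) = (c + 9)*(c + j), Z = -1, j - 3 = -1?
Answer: -144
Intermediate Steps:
j = 2 (j = 3 - 1 = 2)
t(c) = (2 + c)*(9 + c) (t(c) = (c + 9)*(c + 2) = (9 + c)*(2 + c) = (2 + c)*(9 + c))
K = 24 (K = (4*(-1))*(-6) = -4*(-6) = 24)
t(-3)*K = (18 + (-3)² + 11*(-3))*24 = (18 + 9 - 33)*24 = -6*24 = -144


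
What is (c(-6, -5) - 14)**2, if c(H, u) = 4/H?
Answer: 1936/9 ≈ 215.11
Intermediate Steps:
(c(-6, -5) - 14)**2 = (4/(-6) - 14)**2 = (4*(-1/6) - 14)**2 = (-2/3 - 14)**2 = (-44/3)**2 = 1936/9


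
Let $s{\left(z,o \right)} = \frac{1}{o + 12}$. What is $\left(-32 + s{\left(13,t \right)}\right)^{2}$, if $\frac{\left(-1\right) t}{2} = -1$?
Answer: $\frac{199809}{196} \approx 1019.4$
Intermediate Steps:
$t = 2$ ($t = \left(-2\right) \left(-1\right) = 2$)
$s{\left(z,o \right)} = \frac{1}{12 + o}$
$\left(-32 + s{\left(13,t \right)}\right)^{2} = \left(-32 + \frac{1}{12 + 2}\right)^{2} = \left(-32 + \frac{1}{14}\right)^{2} = \left(- \frac{447}{14}\right)^{2} = \frac{199809}{196}$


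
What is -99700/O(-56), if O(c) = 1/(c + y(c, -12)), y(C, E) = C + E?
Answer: 12362800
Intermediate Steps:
O(c) = 1/(-12 + 2*c) (O(c) = 1/(c + (c - 12)) = 1/(c + (-12 + c)) = 1/(-12 + 2*c))
-99700/O(-56) = -99700/(1/(2*(-6 - 56))) = -99700/((½)/(-62)) = -99700/((½)*(-1/62)) = -99700/(-1/124) = -99700*(-124) = 12362800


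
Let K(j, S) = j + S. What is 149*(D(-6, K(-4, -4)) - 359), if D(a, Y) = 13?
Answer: -51554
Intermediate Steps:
K(j, S) = S + j
149*(D(-6, K(-4, -4)) - 359) = 149*(13 - 359) = 149*(-346) = -51554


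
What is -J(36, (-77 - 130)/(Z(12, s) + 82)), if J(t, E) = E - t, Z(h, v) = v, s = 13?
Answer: 3627/95 ≈ 38.179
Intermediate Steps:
-J(36, (-77 - 130)/(Z(12, s) + 82)) = -((-77 - 130)/(13 + 82) - 1*36) = -(-207/95 - 36) = -1*(-3627/95) = 3627/95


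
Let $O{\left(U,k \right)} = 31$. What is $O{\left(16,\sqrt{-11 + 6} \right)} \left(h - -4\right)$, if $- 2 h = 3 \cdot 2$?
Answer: $31$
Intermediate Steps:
$h = -3$ ($h = - \frac{3 \cdot 2}{2} = \left(- \frac{1}{2}\right) 6 = -3$)
$O{\left(16,\sqrt{-11 + 6} \right)} \left(h - -4\right) = 31 \left(-3 - -4\right) = 31 \left(-3 + 4\right) = 31 \cdot 1 = 31$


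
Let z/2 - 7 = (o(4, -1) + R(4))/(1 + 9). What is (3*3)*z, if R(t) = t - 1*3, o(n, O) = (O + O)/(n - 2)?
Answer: 126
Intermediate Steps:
o(n, O) = 2*O/(-2 + n) (o(n, O) = (2*O)/(-2 + n) = 2*O/(-2 + n))
R(t) = -3 + t (R(t) = t - 3 = -3 + t)
z = 14 (z = 14 + 2*((2*(-1)/(-2 + 4) + (-3 + 4))/(1 + 9)) = 14 + 2*((2*(-1)/2 + 1)/10) = 14 + 2*((2*(-1)*(½) + 1)*(⅒)) = 14 + 2*((-1 + 1)*(⅒)) = 14 + 2*(0*(⅒)) = 14 + 2*0 = 14 + 0 = 14)
(3*3)*z = (3*3)*14 = 9*14 = 126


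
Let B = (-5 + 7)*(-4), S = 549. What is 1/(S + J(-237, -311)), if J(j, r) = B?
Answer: 1/541 ≈ 0.0018484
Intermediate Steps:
B = -8 (B = 2*(-4) = -8)
J(j, r) = -8
1/(S + J(-237, -311)) = 1/(549 - 8) = 1/541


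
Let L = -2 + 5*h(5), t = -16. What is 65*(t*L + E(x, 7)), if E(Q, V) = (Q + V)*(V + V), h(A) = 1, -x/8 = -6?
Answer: 46930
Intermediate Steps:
x = 48 (x = -8*(-6) = 48)
L = 3 (L = -2 + 5*1 = -2 + 5 = 3)
E(Q, V) = 2*V*(Q + V) (E(Q, V) = (Q + V)*(2*V) = 2*V*(Q + V))
65*(t*L + E(x, 7)) = 65*(-16*3 + 2*7*(48 + 7)) = 65*(-48 + 2*7*55) = 65*(-48 + 770) = 65*722 = 46930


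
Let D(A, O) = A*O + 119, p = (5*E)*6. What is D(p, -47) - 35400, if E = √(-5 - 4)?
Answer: -35281 - 4230*I ≈ -35281.0 - 4230.0*I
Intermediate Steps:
E = 3*I (E = √(-9) = 3*I ≈ 3.0*I)
p = 90*I (p = (5*(3*I))*6 = (15*I)*6 = 90*I ≈ 90.0*I)
D(A, O) = 119 + A*O
D(p, -47) - 35400 = (119 + (90*I)*(-47)) - 35400 = (119 - 4230*I) - 35400 = -35281 - 4230*I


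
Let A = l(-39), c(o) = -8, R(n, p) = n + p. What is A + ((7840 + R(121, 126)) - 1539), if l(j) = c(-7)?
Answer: 6540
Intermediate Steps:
l(j) = -8
A = -8
A + ((7840 + R(121, 126)) - 1539) = -8 + ((7840 + (121 + 126)) - 1539) = -8 + ((7840 + 247) - 1539) = -8 + (8087 - 1539) = -8 + 6548 = 6540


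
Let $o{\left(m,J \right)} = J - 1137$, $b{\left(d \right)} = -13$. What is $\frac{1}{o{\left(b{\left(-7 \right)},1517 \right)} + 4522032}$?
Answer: $\frac{1}{4522412} \approx 2.2112 \cdot 10^{-7}$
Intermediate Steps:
$o{\left(m,J \right)} = -1137 + J$ ($o{\left(m,J \right)} = J - 1137 = -1137 + J$)
$\frac{1}{o{\left(b{\left(-7 \right)},1517 \right)} + 4522032} = \frac{1}{\left(-1137 + 1517\right) + 4522032} = \frac{1}{380 + 4522032} = \frac{1}{4522412}$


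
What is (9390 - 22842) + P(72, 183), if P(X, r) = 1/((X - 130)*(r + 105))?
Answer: -224702209/16704 ≈ -13452.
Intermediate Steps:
P(X, r) = 1/((-130 + X)*(105 + r))
(9390 - 22842) + P(72, 183) = (9390 - 22842) + 1/(-13650 - 130*183 + 105*72 + 72*183) = -13452 + 1/(-13650 - 23790 + 7560 + 13176) = -13452 + 1/(-16704) = -13452 - 1/16704 = -224702209/16704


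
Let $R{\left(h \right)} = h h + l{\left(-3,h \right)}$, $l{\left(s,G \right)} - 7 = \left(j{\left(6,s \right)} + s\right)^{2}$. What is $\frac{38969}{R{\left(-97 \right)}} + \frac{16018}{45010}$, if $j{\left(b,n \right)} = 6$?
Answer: $\frac{190496434}{42421925} \approx 4.4905$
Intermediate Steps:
$l{\left(s,G \right)} = 7 + \left(6 + s\right)^{2}$
$R{\left(h \right)} = 16 + h^{2}$ ($R{\left(h \right)} = h h + \left(7 + \left(6 - 3\right)^{2}\right) = h^{2} + \left(7 + 3^{2}\right) = h^{2} + \left(7 + 9\right) = h^{2} + 16 = 16 + h^{2}$)
$\frac{38969}{R{\left(-97 \right)}} + \frac{16018}{45010} = \frac{38969}{16 + \left(-97\right)^{2}} + \frac{16018}{45010} = \frac{38969}{16 + 9409} + 16018 \cdot \frac{1}{45010} = \frac{38969}{9425} + \frac{8009}{22505} = \frac{190496434}{42421925}$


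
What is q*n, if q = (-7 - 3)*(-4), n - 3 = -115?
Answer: -4480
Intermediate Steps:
n = -112 (n = 3 - 115 = -112)
q = 40 (q = -10*(-4) = 40)
q*n = 40*(-112) = -4480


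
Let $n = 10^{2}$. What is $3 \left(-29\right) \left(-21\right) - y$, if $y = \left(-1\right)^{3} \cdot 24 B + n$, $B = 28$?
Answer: $2399$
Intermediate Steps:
$n = 100$
$y = -572$ ($y = \left(-1\right)^{3} \cdot 24 \cdot 28 + 100 = \left(-1\right) 24 \cdot 28 + 100 = \left(-24\right) 28 + 100 = -672 + 100 = -572$)
$3 \left(-29\right) \left(-21\right) - y = 3 \left(-29\right) \left(-21\right) - -572 = \left(-87\right) \left(-21\right) + 572 = 1827 + 572 = 2399$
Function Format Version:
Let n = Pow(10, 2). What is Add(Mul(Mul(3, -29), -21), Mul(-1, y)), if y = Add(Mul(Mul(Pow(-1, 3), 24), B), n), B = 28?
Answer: 2399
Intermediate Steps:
n = 100
y = -572 (y = Add(Mul(Mul(Pow(-1, 3), 24), 28), 100) = Add(Mul(Mul(-1, 24), 28), 100) = Add(Mul(-24, 28), 100) = Add(-672, 100) = -572)
Add(Mul(Mul(3, -29), -21), Mul(-1, y)) = Add(Mul(Mul(3, -29), -21), Mul(-1, -572)) = Add(Mul(-87, -21), 572) = Add(1827, 572) = 2399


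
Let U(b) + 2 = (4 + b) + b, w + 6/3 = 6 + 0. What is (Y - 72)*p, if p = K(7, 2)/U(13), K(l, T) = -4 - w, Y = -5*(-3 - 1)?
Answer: 104/7 ≈ 14.857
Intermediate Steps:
w = 4 (w = -2 + (6 + 0) = -2 + 6 = 4)
Y = 20 (Y = -5*(-4) = 20)
U(b) = 2 + 2*b (U(b) = -2 + ((4 + b) + b) = -2 + (4 + 2*b) = 2 + 2*b)
K(l, T) = -8 (K(l, T) = -4 - 1*4 = -4 - 4 = -8)
p = -2/7 (p = -8/(2 + 2*13) = -8/(2 + 26) = -8/28 = -8*1/28 = -2/7 ≈ -0.28571)
(Y - 72)*p = (20 - 72)*(-2/7) = -52*(-2/7) = 104/7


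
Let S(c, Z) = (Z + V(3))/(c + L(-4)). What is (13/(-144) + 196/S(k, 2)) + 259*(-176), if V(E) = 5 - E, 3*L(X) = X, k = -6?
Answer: -6615853/144 ≈ -45943.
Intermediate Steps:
L(X) = X/3
S(c, Z) = (2 + Z)/(-4/3 + c) (S(c, Z) = (Z + (5 - 1*3))/(c + (1/3)*(-4)) = (Z + (5 - 3))/(c - 4/3) = (Z + 2)/(-4/3 + c) = (2 + Z)/(-4/3 + c))
(13/(-144) + 196/S(k, 2)) + 259*(-176) = (13/(-144) + 196/((3*(2 + 2)/(-4 + 3*(-6))))) + 259*(-176) = (13*(-1/144) + 196/((3*4/(-4 - 18)))) - 45584 = (-13/144 + 196/((3*4/(-22)))) - 45584 = (-13/144 + 196/((3*(-1/22)*4))) - 45584 = (-13/144 + 196/(-6/11)) - 45584 = (-13/144 + 196*(-11/6)) - 45584 = (-13/144 - 1078/3) - 45584 = -51757/144 - 45584 = -6615853/144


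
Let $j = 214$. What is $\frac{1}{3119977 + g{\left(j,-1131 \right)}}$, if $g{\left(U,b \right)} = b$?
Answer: $\frac{1}{3118846} \approx 3.2063 \cdot 10^{-7}$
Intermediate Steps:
$\frac{1}{3119977 + g{\left(j,-1131 \right)}} = \frac{1}{3119977 - 1131} = \frac{1}{3118846}$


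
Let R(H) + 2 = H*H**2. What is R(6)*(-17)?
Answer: -3638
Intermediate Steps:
R(H) = -2 + H**3 (R(H) = -2 + H*H**2 = -2 + H**3)
R(6)*(-17) = (-2 + 6**3)*(-17) = (-2 + 216)*(-17) = 214*(-17) = -3638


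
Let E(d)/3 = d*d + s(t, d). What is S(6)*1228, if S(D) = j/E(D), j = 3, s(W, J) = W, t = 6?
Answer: 614/21 ≈ 29.238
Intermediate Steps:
E(d) = 18 + 3*d² (E(d) = 3*(d*d + 6) = 3*(d² + 6) = 3*(6 + d²) = 18 + 3*d²)
S(D) = 3/(18 + 3*D²)
S(6)*1228 = 1228/(6 + 6²) = 1228/(6 + 36) = 1228/42 = (1/42)*1228 = 614/21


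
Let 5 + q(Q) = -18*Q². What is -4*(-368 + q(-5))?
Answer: 3292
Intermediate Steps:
q(Q) = -5 - 18*Q²
-4*(-368 + q(-5)) = -4*(-368 + (-5 - 18*(-5)²)) = -4*(-368 + (-5 - 18*25)) = -4*(-368 + (-5 - 450)) = -4*(-368 - 455) = -4*(-823) = 3292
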